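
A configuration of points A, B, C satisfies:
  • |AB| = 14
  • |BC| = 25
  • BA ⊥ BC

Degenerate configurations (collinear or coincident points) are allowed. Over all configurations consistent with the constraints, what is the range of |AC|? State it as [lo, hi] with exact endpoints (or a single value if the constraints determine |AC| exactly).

|AB| ∈ {14}
|BC| ∈ {25}
|AC| ∈ {√(821)}

|AC| = √(821)  (≈ 28.6531)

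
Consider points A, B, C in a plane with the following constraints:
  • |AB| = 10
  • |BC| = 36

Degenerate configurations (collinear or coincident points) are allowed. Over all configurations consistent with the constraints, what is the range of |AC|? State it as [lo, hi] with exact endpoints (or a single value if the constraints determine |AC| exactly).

|AB| ∈ {10}
|BC| ∈ {36}
|AC| ∈ [26, 46]

|AC| ∈ [26, 46]  (≈ [26.0000, 46.0000])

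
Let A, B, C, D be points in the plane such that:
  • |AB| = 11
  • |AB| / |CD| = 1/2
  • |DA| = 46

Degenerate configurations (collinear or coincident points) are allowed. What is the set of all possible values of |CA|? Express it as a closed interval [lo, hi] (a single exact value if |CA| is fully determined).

|CA| ∈ [24, 68]  (≈ [24.0000, 68.0000])

|AB| ∈ {11}
|AD| ∈ {46}
|CD| ∈ {22}
|BD| ∈ [35, 57]
|AC| ∈ [24, 68]
|BC| ∈ [13, 79]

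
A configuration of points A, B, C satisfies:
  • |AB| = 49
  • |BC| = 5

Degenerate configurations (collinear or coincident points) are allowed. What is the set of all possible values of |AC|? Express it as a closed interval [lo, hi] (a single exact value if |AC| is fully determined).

|AC| ∈ [44, 54]  (≈ [44.0000, 54.0000])

|AB| ∈ {49}
|BC| ∈ {5}
|AC| ∈ [44, 54]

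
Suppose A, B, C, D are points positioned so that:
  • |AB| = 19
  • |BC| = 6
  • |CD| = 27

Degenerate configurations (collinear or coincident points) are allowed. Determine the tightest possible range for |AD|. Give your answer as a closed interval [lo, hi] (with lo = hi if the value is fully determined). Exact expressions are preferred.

|AD| ∈ [2, 52]  (≈ [2.0000, 52.0000])

|AB| ∈ {19}
|BC| ∈ {6}
|CD| ∈ {27}
|AC| ∈ [13, 25]
|BD| ∈ [21, 33]
|AD| ∈ [2, 52]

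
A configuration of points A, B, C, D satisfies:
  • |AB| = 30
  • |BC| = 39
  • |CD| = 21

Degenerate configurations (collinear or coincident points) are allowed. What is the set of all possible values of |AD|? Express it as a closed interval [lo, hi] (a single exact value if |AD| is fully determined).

|AB| ∈ {30}
|BC| ∈ {39}
|CD| ∈ {21}
|AC| ∈ [9, 69]
|BD| ∈ [18, 60]
|AD| ∈ [0, 90]

|AD| ∈ [0, 90]  (≈ [0.0000, 90.0000])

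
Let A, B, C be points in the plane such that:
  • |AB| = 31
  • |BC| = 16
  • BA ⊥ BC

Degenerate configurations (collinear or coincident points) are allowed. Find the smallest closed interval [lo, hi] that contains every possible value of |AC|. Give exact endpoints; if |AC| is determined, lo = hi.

|AB| ∈ {31}
|BC| ∈ {16}
|AC| ∈ {√(1217)}

|AC| = √(1217)  (≈ 34.8855)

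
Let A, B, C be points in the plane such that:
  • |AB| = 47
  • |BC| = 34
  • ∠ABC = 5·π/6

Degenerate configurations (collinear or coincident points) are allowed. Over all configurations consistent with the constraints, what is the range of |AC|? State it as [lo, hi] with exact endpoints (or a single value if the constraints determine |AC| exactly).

|AC| = √(1598·√(3) + 3365)  (≈ 78.3123)

|AB| ∈ {47}
|BC| ∈ {34}
|AC| ∈ {√(1598·√(3) + 3365)}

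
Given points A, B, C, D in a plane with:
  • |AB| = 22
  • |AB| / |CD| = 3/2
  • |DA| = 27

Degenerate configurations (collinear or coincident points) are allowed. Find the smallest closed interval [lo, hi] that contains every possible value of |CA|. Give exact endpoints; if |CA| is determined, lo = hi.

|CA| ∈ [37/3, 125/3]  (≈ [12.3333, 41.6667])

|AB| ∈ {22}
|AD| ∈ {27}
|CD| ∈ {44/3}
|BD| ∈ [5, 49]
|AC| ∈ [37/3, 125/3]
|BC| ∈ [0, 191/3]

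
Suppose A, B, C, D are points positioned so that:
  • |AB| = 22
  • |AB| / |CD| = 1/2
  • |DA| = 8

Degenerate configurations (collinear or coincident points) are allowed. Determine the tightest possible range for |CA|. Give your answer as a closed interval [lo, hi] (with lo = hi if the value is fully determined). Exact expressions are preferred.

|CA| ∈ [36, 52]  (≈ [36.0000, 52.0000])

|AB| ∈ {22}
|AD| ∈ {8}
|CD| ∈ {44}
|BD| ∈ [14, 30]
|AC| ∈ [36, 52]
|BC| ∈ [14, 74]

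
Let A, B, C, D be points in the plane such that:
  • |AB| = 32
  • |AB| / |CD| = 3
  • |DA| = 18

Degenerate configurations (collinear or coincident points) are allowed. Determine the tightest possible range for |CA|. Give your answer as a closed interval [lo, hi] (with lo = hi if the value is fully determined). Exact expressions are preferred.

|CA| ∈ [22/3, 86/3]  (≈ [7.3333, 28.6667])

|AB| ∈ {32}
|AD| ∈ {18}
|CD| ∈ {32/3}
|BD| ∈ [14, 50]
|AC| ∈ [22/3, 86/3]
|BC| ∈ [10/3, 182/3]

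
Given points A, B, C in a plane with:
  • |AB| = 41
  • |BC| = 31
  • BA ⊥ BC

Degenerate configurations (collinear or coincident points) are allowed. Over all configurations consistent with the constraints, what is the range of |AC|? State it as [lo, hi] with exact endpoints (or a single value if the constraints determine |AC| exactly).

|AB| ∈ {41}
|BC| ∈ {31}
|AC| ∈ {√(2642)}

|AC| = √(2642)  (≈ 51.4004)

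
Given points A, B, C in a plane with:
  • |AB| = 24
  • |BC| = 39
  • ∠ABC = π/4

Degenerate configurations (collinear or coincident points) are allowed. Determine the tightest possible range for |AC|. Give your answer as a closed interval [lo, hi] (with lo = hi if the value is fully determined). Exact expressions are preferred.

|AB| ∈ {24}
|BC| ∈ {39}
|AC| ∈ {3·√(233 - 104·√(2))}

|AC| = 3·√(233 - 104·√(2))  (≈ 27.8082)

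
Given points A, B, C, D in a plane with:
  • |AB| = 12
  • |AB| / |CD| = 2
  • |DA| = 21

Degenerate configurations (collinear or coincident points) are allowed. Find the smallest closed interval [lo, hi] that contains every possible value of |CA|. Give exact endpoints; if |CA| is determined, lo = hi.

|CA| ∈ [15, 27]  (≈ [15.0000, 27.0000])

|AB| ∈ {12}
|AD| ∈ {21}
|CD| ∈ {6}
|BD| ∈ [9, 33]
|AC| ∈ [15, 27]
|BC| ∈ [3, 39]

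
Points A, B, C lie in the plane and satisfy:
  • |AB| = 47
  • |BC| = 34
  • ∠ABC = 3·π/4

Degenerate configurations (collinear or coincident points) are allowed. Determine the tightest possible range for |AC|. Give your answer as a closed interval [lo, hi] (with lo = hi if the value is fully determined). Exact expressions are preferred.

|AC| = √(1598·√(2) + 3365)  (≈ 74.9994)

|AB| ∈ {47}
|BC| ∈ {34}
|AC| ∈ {√(1598·√(2) + 3365)}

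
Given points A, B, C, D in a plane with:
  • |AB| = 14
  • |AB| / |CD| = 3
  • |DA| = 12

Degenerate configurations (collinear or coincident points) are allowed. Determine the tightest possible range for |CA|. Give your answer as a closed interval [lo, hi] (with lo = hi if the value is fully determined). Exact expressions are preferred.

|AB| ∈ {14}
|AD| ∈ {12}
|CD| ∈ {14/3}
|BD| ∈ [2, 26]
|AC| ∈ [22/3, 50/3]
|BC| ∈ [0, 92/3]

|CA| ∈ [22/3, 50/3]  (≈ [7.3333, 16.6667])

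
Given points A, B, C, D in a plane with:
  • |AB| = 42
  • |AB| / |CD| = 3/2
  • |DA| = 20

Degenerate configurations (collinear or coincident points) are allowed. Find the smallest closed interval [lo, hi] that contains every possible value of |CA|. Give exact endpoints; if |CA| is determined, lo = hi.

|CA| ∈ [8, 48]  (≈ [8.0000, 48.0000])

|AB| ∈ {42}
|AD| ∈ {20}
|CD| ∈ {28}
|BD| ∈ [22, 62]
|AC| ∈ [8, 48]
|BC| ∈ [0, 90]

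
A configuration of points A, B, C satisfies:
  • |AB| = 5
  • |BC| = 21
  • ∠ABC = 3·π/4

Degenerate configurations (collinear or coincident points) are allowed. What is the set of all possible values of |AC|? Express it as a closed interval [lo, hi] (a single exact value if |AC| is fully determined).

|AC| = √(105·√(2) + 466)  (≈ 24.7890)

|AB| ∈ {5}
|BC| ∈ {21}
|AC| ∈ {√(105·√(2) + 466)}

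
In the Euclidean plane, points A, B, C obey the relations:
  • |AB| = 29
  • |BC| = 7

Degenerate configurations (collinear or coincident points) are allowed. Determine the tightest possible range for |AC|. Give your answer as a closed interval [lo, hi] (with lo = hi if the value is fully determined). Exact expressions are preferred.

|AB| ∈ {29}
|BC| ∈ {7}
|AC| ∈ [22, 36]

|AC| ∈ [22, 36]  (≈ [22.0000, 36.0000])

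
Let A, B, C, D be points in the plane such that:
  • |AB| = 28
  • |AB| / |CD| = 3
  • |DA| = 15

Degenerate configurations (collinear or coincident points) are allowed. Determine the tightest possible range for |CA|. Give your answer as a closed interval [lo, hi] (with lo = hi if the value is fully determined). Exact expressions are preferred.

|AB| ∈ {28}
|AD| ∈ {15}
|CD| ∈ {28/3}
|BD| ∈ [13, 43]
|AC| ∈ [17/3, 73/3]
|BC| ∈ [11/3, 157/3]

|CA| ∈ [17/3, 73/3]  (≈ [5.6667, 24.3333])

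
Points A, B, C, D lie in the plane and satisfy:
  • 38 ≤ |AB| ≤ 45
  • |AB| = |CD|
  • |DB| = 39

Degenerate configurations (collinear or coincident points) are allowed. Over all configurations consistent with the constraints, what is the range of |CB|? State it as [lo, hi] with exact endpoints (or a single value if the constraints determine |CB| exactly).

|CB| ∈ [0, 84]  (≈ [0.0000, 84.0000])

|AB| ∈ [38, 45]
|BD| ∈ {39}
|CD| ∈ [38, 45]
|AD| ∈ [0, 84]
|BC| ∈ [0, 84]
|AC| ∈ [0, 129]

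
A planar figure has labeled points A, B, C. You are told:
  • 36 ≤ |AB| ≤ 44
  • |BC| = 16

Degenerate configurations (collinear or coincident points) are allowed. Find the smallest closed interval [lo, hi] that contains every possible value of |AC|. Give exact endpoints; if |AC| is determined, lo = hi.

|AC| ∈ [20, 60]  (≈ [20.0000, 60.0000])

|AB| ∈ [36, 44]
|BC| ∈ {16}
|AC| ∈ [20, 60]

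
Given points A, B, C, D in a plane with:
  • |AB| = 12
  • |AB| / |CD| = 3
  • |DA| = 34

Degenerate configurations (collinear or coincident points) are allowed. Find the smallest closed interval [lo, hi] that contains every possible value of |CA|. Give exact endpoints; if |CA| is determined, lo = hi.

|AB| ∈ {12}
|AD| ∈ {34}
|CD| ∈ {4}
|BD| ∈ [22, 46]
|AC| ∈ [30, 38]
|BC| ∈ [18, 50]

|CA| ∈ [30, 38]  (≈ [30.0000, 38.0000])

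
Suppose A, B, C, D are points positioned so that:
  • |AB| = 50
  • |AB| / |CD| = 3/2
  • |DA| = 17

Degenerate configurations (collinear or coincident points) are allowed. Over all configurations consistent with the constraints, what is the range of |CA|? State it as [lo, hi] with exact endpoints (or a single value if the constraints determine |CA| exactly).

|CA| ∈ [49/3, 151/3]  (≈ [16.3333, 50.3333])

|AB| ∈ {50}
|AD| ∈ {17}
|CD| ∈ {100/3}
|BD| ∈ [33, 67]
|AC| ∈ [49/3, 151/3]
|BC| ∈ [0, 301/3]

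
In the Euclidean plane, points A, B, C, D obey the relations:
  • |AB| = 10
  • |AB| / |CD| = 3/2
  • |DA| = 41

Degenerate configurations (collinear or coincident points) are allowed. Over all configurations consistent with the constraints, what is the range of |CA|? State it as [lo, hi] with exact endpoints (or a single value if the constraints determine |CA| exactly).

|CA| ∈ [103/3, 143/3]  (≈ [34.3333, 47.6667])

|AB| ∈ {10}
|AD| ∈ {41}
|CD| ∈ {20/3}
|BD| ∈ [31, 51]
|AC| ∈ [103/3, 143/3]
|BC| ∈ [73/3, 173/3]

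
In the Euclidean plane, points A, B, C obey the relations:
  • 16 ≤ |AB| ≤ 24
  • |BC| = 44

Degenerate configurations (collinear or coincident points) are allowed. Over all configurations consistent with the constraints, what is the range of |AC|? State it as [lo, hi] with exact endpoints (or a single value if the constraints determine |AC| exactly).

|AC| ∈ [20, 68]  (≈ [20.0000, 68.0000])

|AB| ∈ [16, 24]
|BC| ∈ {44}
|AC| ∈ [20, 68]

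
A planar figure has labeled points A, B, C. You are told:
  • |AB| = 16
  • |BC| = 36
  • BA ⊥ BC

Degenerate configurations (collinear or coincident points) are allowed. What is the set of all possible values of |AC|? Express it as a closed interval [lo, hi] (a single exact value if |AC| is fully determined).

|AC| = 4·√(97)  (≈ 39.3954)

|AB| ∈ {16}
|BC| ∈ {36}
|AC| ∈ {4·√(97)}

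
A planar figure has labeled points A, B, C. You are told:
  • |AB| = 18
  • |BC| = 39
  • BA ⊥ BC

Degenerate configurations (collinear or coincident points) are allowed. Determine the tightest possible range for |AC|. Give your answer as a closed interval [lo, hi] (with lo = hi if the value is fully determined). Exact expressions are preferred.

|AB| ∈ {18}
|BC| ∈ {39}
|AC| ∈ {3·√(205)}

|AC| = 3·√(205)  (≈ 42.9535)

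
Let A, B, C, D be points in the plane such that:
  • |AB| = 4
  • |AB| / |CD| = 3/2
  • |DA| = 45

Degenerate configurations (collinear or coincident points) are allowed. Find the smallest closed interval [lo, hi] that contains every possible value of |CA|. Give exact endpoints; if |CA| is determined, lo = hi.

|AB| ∈ {4}
|AD| ∈ {45}
|CD| ∈ {8/3}
|BD| ∈ [41, 49]
|AC| ∈ [127/3, 143/3]
|BC| ∈ [115/3, 155/3]

|CA| ∈ [127/3, 143/3]  (≈ [42.3333, 47.6667])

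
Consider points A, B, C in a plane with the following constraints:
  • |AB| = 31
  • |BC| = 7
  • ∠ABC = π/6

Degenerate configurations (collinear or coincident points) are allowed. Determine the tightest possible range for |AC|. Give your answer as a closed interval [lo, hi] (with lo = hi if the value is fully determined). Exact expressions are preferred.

|AB| ∈ {31}
|BC| ∈ {7}
|AC| ∈ {√(1010 - 217·√(3))}

|AC| = √(1010 - 217·√(3))  (≈ 25.1822)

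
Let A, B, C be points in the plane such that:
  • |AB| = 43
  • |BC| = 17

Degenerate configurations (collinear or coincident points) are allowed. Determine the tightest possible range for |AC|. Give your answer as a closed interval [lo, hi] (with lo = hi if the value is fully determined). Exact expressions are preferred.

|AC| ∈ [26, 60]  (≈ [26.0000, 60.0000])

|AB| ∈ {43}
|BC| ∈ {17}
|AC| ∈ [26, 60]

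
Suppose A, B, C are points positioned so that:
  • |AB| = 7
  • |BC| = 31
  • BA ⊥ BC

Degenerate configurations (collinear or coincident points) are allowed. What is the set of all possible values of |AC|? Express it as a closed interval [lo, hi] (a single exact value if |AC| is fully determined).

|AC| = √(1010)  (≈ 31.7805)

|AB| ∈ {7}
|BC| ∈ {31}
|AC| ∈ {√(1010)}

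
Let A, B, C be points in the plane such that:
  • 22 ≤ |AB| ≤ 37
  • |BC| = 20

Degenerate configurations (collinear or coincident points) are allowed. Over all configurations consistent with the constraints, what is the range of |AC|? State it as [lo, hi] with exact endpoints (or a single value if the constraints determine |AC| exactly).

|AB| ∈ [22, 37]
|BC| ∈ {20}
|AC| ∈ [2, 57]

|AC| ∈ [2, 57]  (≈ [2.0000, 57.0000])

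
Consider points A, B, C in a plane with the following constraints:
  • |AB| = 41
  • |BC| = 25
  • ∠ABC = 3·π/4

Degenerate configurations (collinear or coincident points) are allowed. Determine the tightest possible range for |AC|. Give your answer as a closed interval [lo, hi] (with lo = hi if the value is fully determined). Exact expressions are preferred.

|AB| ∈ {41}
|BC| ∈ {25}
|AC| ∈ {√(1025·√(2) + 2306)}

|AC| = √(1025·√(2) + 2306)  (≈ 61.2827)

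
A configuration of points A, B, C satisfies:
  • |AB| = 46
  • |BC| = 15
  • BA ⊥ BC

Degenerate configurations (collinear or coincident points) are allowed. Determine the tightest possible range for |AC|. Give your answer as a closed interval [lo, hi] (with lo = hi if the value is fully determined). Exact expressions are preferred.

|AB| ∈ {46}
|BC| ∈ {15}
|AC| ∈ {√(2341)}

|AC| = √(2341)  (≈ 48.3839)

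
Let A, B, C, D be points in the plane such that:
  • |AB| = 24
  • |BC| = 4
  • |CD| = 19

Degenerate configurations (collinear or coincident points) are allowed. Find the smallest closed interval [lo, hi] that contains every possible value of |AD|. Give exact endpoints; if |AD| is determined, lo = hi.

|AD| ∈ [1, 47]  (≈ [1.0000, 47.0000])

|AB| ∈ {24}
|BC| ∈ {4}
|CD| ∈ {19}
|AC| ∈ [20, 28]
|BD| ∈ [15, 23]
|AD| ∈ [1, 47]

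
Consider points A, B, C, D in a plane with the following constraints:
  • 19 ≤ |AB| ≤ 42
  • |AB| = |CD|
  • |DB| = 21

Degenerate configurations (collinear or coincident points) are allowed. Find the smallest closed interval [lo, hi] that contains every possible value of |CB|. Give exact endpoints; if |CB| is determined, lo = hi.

|AB| ∈ [19, 42]
|BD| ∈ {21}
|CD| ∈ [19, 42]
|AD| ∈ [0, 63]
|BC| ∈ [0, 63]
|AC| ∈ [0, 105]

|CB| ∈ [0, 63]  (≈ [0.0000, 63.0000])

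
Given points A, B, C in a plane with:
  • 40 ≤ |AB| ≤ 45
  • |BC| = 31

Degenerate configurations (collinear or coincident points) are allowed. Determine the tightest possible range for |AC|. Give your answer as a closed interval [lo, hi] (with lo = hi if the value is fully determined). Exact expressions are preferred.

|AC| ∈ [9, 76]  (≈ [9.0000, 76.0000])

|AB| ∈ [40, 45]
|BC| ∈ {31}
|AC| ∈ [9, 76]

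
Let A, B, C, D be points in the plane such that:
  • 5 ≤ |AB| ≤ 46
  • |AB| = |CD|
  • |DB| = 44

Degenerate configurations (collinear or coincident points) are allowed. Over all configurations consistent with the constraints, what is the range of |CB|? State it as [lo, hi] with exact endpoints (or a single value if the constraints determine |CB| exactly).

|AB| ∈ [5, 46]
|BD| ∈ {44}
|CD| ∈ [5, 46]
|AD| ∈ [0, 90]
|BC| ∈ [0, 90]
|AC| ∈ [0, 136]

|CB| ∈ [0, 90]  (≈ [0.0000, 90.0000])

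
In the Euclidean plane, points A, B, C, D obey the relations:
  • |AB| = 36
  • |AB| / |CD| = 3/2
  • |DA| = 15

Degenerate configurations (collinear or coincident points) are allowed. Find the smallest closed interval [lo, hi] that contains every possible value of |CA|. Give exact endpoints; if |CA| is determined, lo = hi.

|AB| ∈ {36}
|AD| ∈ {15}
|CD| ∈ {24}
|BD| ∈ [21, 51]
|AC| ∈ [9, 39]
|BC| ∈ [0, 75]

|CA| ∈ [9, 39]  (≈ [9.0000, 39.0000])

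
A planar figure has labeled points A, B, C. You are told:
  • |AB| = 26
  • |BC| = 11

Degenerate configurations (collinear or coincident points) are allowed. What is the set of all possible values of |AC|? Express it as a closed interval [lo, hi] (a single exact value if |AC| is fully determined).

|AC| ∈ [15, 37]  (≈ [15.0000, 37.0000])

|AB| ∈ {26}
|BC| ∈ {11}
|AC| ∈ [15, 37]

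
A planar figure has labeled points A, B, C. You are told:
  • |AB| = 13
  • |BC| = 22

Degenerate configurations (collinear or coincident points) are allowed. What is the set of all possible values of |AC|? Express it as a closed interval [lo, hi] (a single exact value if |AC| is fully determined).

|AC| ∈ [9, 35]  (≈ [9.0000, 35.0000])

|AB| ∈ {13}
|BC| ∈ {22}
|AC| ∈ [9, 35]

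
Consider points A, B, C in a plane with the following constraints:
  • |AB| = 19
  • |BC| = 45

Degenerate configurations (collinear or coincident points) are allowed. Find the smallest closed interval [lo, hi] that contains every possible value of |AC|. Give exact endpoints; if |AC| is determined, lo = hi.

|AB| ∈ {19}
|BC| ∈ {45}
|AC| ∈ [26, 64]

|AC| ∈ [26, 64]  (≈ [26.0000, 64.0000])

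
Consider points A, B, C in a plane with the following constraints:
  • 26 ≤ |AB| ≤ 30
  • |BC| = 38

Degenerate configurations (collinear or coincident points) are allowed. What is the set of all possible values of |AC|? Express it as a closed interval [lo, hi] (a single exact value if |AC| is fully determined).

|AC| ∈ [8, 68]  (≈ [8.0000, 68.0000])

|AB| ∈ [26, 30]
|BC| ∈ {38}
|AC| ∈ [8, 68]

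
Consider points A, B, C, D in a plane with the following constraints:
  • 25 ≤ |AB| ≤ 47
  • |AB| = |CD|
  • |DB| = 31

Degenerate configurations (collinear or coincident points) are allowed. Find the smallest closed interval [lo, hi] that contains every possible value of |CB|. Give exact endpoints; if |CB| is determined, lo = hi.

|CB| ∈ [0, 78]  (≈ [0.0000, 78.0000])

|AB| ∈ [25, 47]
|BD| ∈ {31}
|CD| ∈ [25, 47]
|AD| ∈ [0, 78]
|BC| ∈ [0, 78]
|AC| ∈ [0, 125]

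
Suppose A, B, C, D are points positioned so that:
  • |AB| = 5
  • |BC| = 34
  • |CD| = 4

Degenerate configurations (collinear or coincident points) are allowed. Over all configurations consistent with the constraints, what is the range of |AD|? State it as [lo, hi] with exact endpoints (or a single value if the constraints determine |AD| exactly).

|AD| ∈ [25, 43]  (≈ [25.0000, 43.0000])

|AB| ∈ {5}
|BC| ∈ {34}
|CD| ∈ {4}
|AC| ∈ [29, 39]
|BD| ∈ [30, 38]
|AD| ∈ [25, 43]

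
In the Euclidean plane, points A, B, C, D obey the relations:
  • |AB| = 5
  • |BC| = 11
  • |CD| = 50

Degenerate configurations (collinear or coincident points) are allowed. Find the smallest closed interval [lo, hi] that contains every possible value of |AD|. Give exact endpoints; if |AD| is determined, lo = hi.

|AB| ∈ {5}
|BC| ∈ {11}
|CD| ∈ {50}
|AC| ∈ [6, 16]
|BD| ∈ [39, 61]
|AD| ∈ [34, 66]

|AD| ∈ [34, 66]  (≈ [34.0000, 66.0000])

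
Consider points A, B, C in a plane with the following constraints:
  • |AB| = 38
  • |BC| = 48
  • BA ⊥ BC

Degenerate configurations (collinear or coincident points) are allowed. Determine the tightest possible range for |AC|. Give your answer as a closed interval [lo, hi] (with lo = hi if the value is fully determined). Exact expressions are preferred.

|AB| ∈ {38}
|BC| ∈ {48}
|AC| ∈ {2·√(937)}

|AC| = 2·√(937)  (≈ 61.2209)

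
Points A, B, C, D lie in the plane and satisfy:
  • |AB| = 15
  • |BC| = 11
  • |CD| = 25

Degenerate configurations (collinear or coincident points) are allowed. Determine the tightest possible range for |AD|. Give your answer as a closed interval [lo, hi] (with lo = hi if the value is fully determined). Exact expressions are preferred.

|AB| ∈ {15}
|BC| ∈ {11}
|CD| ∈ {25}
|AC| ∈ [4, 26]
|BD| ∈ [14, 36]
|AD| ∈ [0, 51]

|AD| ∈ [0, 51]  (≈ [0.0000, 51.0000])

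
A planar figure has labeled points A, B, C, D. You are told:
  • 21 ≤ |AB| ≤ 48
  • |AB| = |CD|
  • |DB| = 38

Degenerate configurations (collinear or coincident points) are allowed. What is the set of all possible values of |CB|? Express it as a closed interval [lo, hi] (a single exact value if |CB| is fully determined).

|AB| ∈ [21, 48]
|BD| ∈ {38}
|CD| ∈ [21, 48]
|AD| ∈ [0, 86]
|BC| ∈ [0, 86]
|AC| ∈ [0, 134]

|CB| ∈ [0, 86]  (≈ [0.0000, 86.0000])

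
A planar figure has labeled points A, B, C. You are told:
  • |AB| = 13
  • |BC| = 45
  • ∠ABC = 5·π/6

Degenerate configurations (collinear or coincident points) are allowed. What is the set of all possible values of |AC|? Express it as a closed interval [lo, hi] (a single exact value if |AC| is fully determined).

|AB| ∈ {13}
|BC| ∈ {45}
|AC| ∈ {√(585·√(3) + 2194)}

|AC| = √(585·√(3) + 2194)  (≈ 56.6326)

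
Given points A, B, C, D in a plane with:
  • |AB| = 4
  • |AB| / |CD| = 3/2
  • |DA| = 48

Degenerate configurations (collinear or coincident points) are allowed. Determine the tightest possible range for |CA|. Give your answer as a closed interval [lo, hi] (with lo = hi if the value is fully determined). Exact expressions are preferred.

|AB| ∈ {4}
|AD| ∈ {48}
|CD| ∈ {8/3}
|BD| ∈ [44, 52]
|AC| ∈ [136/3, 152/3]
|BC| ∈ [124/3, 164/3]

|CA| ∈ [136/3, 152/3]  (≈ [45.3333, 50.6667])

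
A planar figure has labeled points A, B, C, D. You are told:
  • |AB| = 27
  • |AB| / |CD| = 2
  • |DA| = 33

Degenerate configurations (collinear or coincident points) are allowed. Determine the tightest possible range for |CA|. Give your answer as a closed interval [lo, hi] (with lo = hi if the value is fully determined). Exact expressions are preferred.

|AB| ∈ {27}
|AD| ∈ {33}
|CD| ∈ {27/2}
|BD| ∈ [6, 60]
|AC| ∈ [39/2, 93/2]
|BC| ∈ [0, 147/2]

|CA| ∈ [39/2, 93/2]  (≈ [19.5000, 46.5000])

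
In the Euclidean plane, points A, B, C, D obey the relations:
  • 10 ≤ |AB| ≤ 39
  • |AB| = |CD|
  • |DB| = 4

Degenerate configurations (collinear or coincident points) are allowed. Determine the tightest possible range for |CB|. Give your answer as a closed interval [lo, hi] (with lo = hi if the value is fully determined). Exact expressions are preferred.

|AB| ∈ [10, 39]
|BD| ∈ {4}
|CD| ∈ [10, 39]
|AD| ∈ [6, 43]
|BC| ∈ [6, 43]
|AC| ∈ [0, 82]

|CB| ∈ [6, 43]  (≈ [6.0000, 43.0000])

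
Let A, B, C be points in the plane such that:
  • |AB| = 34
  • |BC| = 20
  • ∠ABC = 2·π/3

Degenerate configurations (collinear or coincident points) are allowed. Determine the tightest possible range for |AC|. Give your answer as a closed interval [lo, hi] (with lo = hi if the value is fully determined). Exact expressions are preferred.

|AC| = 2·√(559)  (≈ 47.2864)

|AB| ∈ {34}
|BC| ∈ {20}
|AC| ∈ {2·√(559)}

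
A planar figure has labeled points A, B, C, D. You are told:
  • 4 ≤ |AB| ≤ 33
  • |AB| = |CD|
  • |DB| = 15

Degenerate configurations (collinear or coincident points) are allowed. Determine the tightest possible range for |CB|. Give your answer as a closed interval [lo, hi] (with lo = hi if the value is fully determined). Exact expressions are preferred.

|AB| ∈ [4, 33]
|BD| ∈ {15}
|CD| ∈ [4, 33]
|AD| ∈ [0, 48]
|BC| ∈ [0, 48]
|AC| ∈ [0, 81]

|CB| ∈ [0, 48]  (≈ [0.0000, 48.0000])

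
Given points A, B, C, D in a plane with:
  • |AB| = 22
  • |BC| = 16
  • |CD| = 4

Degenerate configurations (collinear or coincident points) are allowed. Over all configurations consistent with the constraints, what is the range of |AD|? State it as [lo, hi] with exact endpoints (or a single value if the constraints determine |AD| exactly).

|AD| ∈ [2, 42]  (≈ [2.0000, 42.0000])

|AB| ∈ {22}
|BC| ∈ {16}
|CD| ∈ {4}
|AC| ∈ [6, 38]
|BD| ∈ [12, 20]
|AD| ∈ [2, 42]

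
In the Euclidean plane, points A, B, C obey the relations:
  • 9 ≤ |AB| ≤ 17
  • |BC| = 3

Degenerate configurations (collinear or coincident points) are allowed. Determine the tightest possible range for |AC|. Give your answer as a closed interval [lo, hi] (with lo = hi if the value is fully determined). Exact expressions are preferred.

|AC| ∈ [6, 20]  (≈ [6.0000, 20.0000])

|AB| ∈ [9, 17]
|BC| ∈ {3}
|AC| ∈ [6, 20]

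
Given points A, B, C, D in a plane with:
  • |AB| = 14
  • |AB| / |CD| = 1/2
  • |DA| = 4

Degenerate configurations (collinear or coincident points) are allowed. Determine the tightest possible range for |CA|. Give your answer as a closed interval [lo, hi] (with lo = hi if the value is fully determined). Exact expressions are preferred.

|AB| ∈ {14}
|AD| ∈ {4}
|CD| ∈ {28}
|BD| ∈ [10, 18]
|AC| ∈ [24, 32]
|BC| ∈ [10, 46]

|CA| ∈ [24, 32]  (≈ [24.0000, 32.0000])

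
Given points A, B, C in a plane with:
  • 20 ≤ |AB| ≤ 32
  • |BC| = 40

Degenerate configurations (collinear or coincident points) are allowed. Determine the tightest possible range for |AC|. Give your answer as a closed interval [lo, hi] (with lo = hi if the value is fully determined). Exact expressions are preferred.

|AB| ∈ [20, 32]
|BC| ∈ {40}
|AC| ∈ [8, 72]

|AC| ∈ [8, 72]  (≈ [8.0000, 72.0000])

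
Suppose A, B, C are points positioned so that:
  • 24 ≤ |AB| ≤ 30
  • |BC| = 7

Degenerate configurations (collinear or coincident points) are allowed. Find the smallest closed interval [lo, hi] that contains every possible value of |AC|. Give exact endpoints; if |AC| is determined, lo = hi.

|AB| ∈ [24, 30]
|BC| ∈ {7}
|AC| ∈ [17, 37]

|AC| ∈ [17, 37]  (≈ [17.0000, 37.0000])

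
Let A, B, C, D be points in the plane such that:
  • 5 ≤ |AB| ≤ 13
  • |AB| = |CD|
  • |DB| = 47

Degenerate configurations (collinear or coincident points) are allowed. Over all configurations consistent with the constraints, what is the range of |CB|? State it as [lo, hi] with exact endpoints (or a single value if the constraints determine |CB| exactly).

|AB| ∈ [5, 13]
|BD| ∈ {47}
|CD| ∈ [5, 13]
|AD| ∈ [34, 60]
|BC| ∈ [34, 60]
|AC| ∈ [21, 73]

|CB| ∈ [34, 60]  (≈ [34.0000, 60.0000])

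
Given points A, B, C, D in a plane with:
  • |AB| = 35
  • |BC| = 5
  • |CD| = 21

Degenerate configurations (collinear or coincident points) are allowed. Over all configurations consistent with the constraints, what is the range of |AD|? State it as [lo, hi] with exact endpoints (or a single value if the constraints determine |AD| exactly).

|AD| ∈ [9, 61]  (≈ [9.0000, 61.0000])

|AB| ∈ {35}
|BC| ∈ {5}
|CD| ∈ {21}
|AC| ∈ [30, 40]
|BD| ∈ [16, 26]
|AD| ∈ [9, 61]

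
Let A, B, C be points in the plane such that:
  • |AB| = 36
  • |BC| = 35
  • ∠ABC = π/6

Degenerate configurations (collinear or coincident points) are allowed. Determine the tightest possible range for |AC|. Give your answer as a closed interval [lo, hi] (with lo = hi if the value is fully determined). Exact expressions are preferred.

|AC| = √(2521 - 1260·√(3))  (≈ 18.4015)

|AB| ∈ {36}
|BC| ∈ {35}
|AC| ∈ {√(2521 - 1260·√(3))}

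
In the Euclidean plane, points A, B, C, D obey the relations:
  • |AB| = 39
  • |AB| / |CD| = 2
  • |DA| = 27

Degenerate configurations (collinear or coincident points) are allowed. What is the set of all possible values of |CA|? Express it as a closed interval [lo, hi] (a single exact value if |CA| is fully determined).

|CA| ∈ [15/2, 93/2]  (≈ [7.5000, 46.5000])

|AB| ∈ {39}
|AD| ∈ {27}
|CD| ∈ {39/2}
|BD| ∈ [12, 66]
|AC| ∈ [15/2, 93/2]
|BC| ∈ [0, 171/2]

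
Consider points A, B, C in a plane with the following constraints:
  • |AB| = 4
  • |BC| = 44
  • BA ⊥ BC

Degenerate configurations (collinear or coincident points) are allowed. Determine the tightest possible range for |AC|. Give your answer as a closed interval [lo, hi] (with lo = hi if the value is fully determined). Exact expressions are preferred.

|AC| = 4·√(122)  (≈ 44.1814)

|AB| ∈ {4}
|BC| ∈ {44}
|AC| ∈ {4·√(122)}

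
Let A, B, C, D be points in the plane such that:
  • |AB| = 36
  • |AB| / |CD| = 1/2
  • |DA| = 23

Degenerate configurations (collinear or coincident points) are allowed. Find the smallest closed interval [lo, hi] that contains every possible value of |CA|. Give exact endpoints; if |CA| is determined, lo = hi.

|AB| ∈ {36}
|AD| ∈ {23}
|CD| ∈ {72}
|BD| ∈ [13, 59]
|AC| ∈ [49, 95]
|BC| ∈ [13, 131]

|CA| ∈ [49, 95]  (≈ [49.0000, 95.0000])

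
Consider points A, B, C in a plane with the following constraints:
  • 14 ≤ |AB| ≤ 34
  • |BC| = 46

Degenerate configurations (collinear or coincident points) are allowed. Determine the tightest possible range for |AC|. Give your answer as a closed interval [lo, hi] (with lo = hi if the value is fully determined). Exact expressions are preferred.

|AB| ∈ [14, 34]
|BC| ∈ {46}
|AC| ∈ [12, 80]

|AC| ∈ [12, 80]  (≈ [12.0000, 80.0000])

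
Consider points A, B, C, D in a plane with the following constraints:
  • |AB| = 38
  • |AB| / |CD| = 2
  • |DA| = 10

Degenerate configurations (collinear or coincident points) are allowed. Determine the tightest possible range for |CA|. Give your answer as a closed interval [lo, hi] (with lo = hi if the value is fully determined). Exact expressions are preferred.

|AB| ∈ {38}
|AD| ∈ {10}
|CD| ∈ {19}
|BD| ∈ [28, 48]
|AC| ∈ [9, 29]
|BC| ∈ [9, 67]

|CA| ∈ [9, 29]  (≈ [9.0000, 29.0000])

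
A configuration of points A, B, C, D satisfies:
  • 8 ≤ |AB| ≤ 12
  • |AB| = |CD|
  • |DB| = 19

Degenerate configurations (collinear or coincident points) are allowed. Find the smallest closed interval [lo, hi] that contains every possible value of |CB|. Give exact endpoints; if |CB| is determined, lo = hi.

|CB| ∈ [7, 31]  (≈ [7.0000, 31.0000])

|AB| ∈ [8, 12]
|BD| ∈ {19}
|CD| ∈ [8, 12]
|AD| ∈ [7, 31]
|BC| ∈ [7, 31]
|AC| ∈ [0, 43]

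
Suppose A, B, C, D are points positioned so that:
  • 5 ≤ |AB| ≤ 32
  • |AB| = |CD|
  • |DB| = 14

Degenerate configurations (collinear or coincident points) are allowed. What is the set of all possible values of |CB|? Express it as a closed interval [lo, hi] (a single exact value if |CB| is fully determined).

|CB| ∈ [0, 46]  (≈ [0.0000, 46.0000])

|AB| ∈ [5, 32]
|BD| ∈ {14}
|CD| ∈ [5, 32]
|AD| ∈ [0, 46]
|BC| ∈ [0, 46]
|AC| ∈ [0, 78]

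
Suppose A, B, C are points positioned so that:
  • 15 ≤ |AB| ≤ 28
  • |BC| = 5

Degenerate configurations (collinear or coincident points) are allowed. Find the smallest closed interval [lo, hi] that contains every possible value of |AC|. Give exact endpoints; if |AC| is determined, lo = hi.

|AC| ∈ [10, 33]  (≈ [10.0000, 33.0000])

|AB| ∈ [15, 28]
|BC| ∈ {5}
|AC| ∈ [10, 33]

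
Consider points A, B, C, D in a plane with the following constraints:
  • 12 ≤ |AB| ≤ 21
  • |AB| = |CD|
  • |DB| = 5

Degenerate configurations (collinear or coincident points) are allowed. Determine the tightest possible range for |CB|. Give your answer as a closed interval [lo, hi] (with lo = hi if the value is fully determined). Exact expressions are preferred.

|CB| ∈ [7, 26]  (≈ [7.0000, 26.0000])

|AB| ∈ [12, 21]
|BD| ∈ {5}
|CD| ∈ [12, 21]
|AD| ∈ [7, 26]
|BC| ∈ [7, 26]
|AC| ∈ [0, 47]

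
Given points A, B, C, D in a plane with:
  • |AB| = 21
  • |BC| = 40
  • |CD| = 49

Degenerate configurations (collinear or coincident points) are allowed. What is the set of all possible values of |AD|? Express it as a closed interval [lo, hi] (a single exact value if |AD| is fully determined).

|AD| ∈ [0, 110]  (≈ [0.0000, 110.0000])

|AB| ∈ {21}
|BC| ∈ {40}
|CD| ∈ {49}
|AC| ∈ [19, 61]
|BD| ∈ [9, 89]
|AD| ∈ [0, 110]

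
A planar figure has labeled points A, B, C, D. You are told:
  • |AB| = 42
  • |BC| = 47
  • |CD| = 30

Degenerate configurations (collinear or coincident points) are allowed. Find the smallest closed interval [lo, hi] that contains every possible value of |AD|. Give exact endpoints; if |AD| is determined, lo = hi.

|AD| ∈ [0, 119]  (≈ [0.0000, 119.0000])

|AB| ∈ {42}
|BC| ∈ {47}
|CD| ∈ {30}
|AC| ∈ [5, 89]
|BD| ∈ [17, 77]
|AD| ∈ [0, 119]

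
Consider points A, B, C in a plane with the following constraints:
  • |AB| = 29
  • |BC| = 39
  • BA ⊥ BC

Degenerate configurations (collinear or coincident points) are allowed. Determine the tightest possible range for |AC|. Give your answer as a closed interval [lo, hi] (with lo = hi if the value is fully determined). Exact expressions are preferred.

|AC| = √(2362)  (≈ 48.6004)

|AB| ∈ {29}
|BC| ∈ {39}
|AC| ∈ {√(2362)}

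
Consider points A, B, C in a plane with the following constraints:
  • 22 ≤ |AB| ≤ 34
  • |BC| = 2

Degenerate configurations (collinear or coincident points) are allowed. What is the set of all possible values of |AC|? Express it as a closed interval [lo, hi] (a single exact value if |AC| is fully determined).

|AC| ∈ [20, 36]  (≈ [20.0000, 36.0000])

|AB| ∈ [22, 34]
|BC| ∈ {2}
|AC| ∈ [20, 36]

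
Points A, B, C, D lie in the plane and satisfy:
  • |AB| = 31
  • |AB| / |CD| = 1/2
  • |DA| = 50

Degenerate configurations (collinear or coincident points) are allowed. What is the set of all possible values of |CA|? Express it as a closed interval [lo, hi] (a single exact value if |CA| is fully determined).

|AB| ∈ {31}
|AD| ∈ {50}
|CD| ∈ {62}
|BD| ∈ [19, 81]
|AC| ∈ [12, 112]
|BC| ∈ [0, 143]

|CA| ∈ [12, 112]  (≈ [12.0000, 112.0000])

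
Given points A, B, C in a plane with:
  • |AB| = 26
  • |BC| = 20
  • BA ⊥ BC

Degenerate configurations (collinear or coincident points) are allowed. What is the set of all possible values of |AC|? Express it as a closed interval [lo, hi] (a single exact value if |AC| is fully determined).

|AC| = 2·√(269)  (≈ 32.8024)

|AB| ∈ {26}
|BC| ∈ {20}
|AC| ∈ {2·√(269)}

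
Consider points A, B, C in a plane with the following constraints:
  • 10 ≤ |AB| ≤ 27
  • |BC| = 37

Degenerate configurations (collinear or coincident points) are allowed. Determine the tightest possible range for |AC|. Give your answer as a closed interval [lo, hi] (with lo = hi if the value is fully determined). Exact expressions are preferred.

|AB| ∈ [10, 27]
|BC| ∈ {37}
|AC| ∈ [10, 64]

|AC| ∈ [10, 64]  (≈ [10.0000, 64.0000])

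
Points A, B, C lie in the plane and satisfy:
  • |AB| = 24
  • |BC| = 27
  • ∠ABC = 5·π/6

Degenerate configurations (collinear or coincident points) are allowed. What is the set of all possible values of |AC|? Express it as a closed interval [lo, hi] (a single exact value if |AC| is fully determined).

|AC| = 3·√(72·√(3) + 145)  (≈ 49.2683)

|AB| ∈ {24}
|BC| ∈ {27}
|AC| ∈ {3·√(72·√(3) + 145)}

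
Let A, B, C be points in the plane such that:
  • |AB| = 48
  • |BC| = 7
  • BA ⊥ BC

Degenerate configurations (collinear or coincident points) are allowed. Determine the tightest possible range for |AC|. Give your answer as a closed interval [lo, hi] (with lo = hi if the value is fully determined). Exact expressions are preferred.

|AB| ∈ {48}
|BC| ∈ {7}
|AC| ∈ {√(2353)}

|AC| = √(2353)  (≈ 48.5077)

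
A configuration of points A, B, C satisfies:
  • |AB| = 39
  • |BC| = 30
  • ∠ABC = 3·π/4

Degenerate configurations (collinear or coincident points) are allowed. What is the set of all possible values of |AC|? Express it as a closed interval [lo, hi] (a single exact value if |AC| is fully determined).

|AB| ∈ {39}
|BC| ∈ {30}
|AC| ∈ {3·√(130·√(2) + 269)}

|AC| = 3·√(130·√(2) + 269)  (≈ 63.8407)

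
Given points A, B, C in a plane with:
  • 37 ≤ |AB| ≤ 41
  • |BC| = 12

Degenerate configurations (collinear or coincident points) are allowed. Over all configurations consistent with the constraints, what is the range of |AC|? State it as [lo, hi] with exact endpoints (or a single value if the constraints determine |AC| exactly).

|AB| ∈ [37, 41]
|BC| ∈ {12}
|AC| ∈ [25, 53]

|AC| ∈ [25, 53]  (≈ [25.0000, 53.0000])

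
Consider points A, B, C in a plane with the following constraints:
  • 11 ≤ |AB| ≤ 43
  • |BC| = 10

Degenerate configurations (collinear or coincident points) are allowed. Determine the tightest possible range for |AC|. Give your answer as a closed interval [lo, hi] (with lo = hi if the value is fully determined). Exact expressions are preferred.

|AC| ∈ [1, 53]  (≈ [1.0000, 53.0000])

|AB| ∈ [11, 43]
|BC| ∈ {10}
|AC| ∈ [1, 53]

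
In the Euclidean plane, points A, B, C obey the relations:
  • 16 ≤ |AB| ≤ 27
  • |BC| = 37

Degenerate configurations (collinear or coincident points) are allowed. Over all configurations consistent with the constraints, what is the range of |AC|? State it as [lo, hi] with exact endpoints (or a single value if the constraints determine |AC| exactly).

|AC| ∈ [10, 64]  (≈ [10.0000, 64.0000])

|AB| ∈ [16, 27]
|BC| ∈ {37}
|AC| ∈ [10, 64]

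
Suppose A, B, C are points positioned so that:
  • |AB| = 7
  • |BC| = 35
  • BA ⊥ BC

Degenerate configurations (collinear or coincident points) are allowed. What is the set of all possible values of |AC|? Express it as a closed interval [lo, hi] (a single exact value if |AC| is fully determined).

|AC| = 7·√(26)  (≈ 35.6931)

|AB| ∈ {7}
|BC| ∈ {35}
|AC| ∈ {7·√(26)}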